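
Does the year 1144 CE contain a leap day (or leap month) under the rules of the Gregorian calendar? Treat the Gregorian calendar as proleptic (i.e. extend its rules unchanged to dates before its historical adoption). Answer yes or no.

yes

1144 is divisible by 4 and not by 100, so it is a leap year.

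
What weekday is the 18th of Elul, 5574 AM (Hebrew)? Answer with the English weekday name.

Equivalently 3 September 1814 Gregorian, JDN 2383855.
Since JDN mod 7 = 5 (0 = Monday), the day is Saturday.

Saturday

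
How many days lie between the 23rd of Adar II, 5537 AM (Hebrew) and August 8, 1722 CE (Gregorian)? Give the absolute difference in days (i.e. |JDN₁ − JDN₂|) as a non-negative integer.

19960

First date → JDN 2370187; second date → JDN 2350227.
The interval is |2370187 − 2350227| = 19960 days.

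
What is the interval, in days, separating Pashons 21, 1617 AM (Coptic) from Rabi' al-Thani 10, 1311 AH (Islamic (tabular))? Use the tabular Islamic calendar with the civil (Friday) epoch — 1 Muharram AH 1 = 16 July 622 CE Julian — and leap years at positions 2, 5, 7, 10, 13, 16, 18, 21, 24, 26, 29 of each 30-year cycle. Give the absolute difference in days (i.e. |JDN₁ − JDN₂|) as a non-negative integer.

JDN of the first date = 2415534.
JDN of the second date = 2412758.
|2412758 − 2415534| = 2776.

2776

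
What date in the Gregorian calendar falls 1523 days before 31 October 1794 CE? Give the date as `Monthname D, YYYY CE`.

August 30, 1790 CE

JDN of 31 October 1794 CE = 2376609.
2376609 − 1523 = 2375086.
JDN 2375086 in the Gregorian calendar is August 30, 1790 CE.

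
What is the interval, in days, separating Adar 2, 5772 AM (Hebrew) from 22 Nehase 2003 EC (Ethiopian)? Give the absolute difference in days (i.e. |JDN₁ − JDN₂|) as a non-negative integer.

First date → JDN 2455983; second date → JDN 2455802.
The interval is |2455983 − 2455802| = 181 days.

181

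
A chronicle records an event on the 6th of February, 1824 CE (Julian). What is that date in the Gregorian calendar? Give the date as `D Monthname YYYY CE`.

18 February 1824 CE

For dates in this range the Gregorian date is 12 days ahead of the Julian.
6 February 1824 Julian + 12 days → 18 February 1824 Gregorian.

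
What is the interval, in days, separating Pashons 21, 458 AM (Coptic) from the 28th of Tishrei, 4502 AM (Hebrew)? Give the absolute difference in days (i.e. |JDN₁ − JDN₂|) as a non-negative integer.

215

JDN of the first date = 1992209.
JDN of the second date = 1991994.
|1991994 − 1992209| = 215.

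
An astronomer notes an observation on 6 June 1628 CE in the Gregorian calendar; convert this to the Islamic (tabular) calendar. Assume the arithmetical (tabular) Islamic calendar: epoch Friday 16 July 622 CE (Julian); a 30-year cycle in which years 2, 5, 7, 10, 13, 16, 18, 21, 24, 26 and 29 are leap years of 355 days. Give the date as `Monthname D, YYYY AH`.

Both dates share Julian Day Number 2315832; in the tabular Islamic calendar that is 3 Shawwal 1037 AH.

Shawwal 3, 1037 AH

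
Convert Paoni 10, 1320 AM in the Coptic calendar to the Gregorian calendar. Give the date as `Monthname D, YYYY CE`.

Julian Day Number of the source date = 2307074.
Converting JDN 2307074 to the Gregorian calendar gives 14 June 1604 CE.

June 14, 1604 CE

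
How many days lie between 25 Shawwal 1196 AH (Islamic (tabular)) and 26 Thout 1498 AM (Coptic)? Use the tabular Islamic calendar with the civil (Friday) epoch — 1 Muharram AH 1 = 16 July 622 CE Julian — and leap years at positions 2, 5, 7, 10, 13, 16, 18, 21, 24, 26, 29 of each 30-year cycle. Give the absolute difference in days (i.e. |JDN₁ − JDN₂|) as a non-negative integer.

First date → JDN 2372198; second date → JDN 2371834.
The interval is |2372198 − 2371834| = 364 days.

364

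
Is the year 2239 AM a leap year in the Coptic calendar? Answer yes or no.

2239 mod 4 = 3; in the Coptic calendar a year is leap when year mod 4 = 3, so it is a leap year.

yes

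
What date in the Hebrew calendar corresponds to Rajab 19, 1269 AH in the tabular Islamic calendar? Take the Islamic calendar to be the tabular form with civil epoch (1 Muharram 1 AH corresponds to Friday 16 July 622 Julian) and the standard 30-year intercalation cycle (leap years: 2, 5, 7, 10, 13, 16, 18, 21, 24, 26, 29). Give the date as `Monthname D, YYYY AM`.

The source date corresponds to 28 April 1853 in the Gregorian calendar (JDN 2397972).
That day falls on 20 Nisan 5613 AM in the Hebrew calendar.

Nisan 20, 5613 AM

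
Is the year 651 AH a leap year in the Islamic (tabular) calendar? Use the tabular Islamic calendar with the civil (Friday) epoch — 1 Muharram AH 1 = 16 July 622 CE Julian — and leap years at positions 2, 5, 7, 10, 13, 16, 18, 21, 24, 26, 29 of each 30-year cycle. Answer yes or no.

Year 651 AH is year 21 of its 30-year cycle; leap positions are 2, 5, 7, 10, 13, 16, 18, 21, 24, 26, 29, so it is a leap year (355 days).

yes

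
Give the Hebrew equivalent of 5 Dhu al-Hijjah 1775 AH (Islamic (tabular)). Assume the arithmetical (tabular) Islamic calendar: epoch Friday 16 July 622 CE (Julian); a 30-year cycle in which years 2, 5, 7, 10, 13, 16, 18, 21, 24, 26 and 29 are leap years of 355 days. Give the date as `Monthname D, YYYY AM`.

The source date corresponds to 15 August 2344 in the Gregorian calendar (JDN 2577415).
That day falls on 5 Elul 6104 AM in the Hebrew calendar.

Elul 5, 6104 AM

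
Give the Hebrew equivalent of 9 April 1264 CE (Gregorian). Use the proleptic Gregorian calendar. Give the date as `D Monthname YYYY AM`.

4 Nisan 5024 AM

Both dates share Julian Day Number 2182826; in the Hebrew calendar that is 4 Nisan 5024 AM.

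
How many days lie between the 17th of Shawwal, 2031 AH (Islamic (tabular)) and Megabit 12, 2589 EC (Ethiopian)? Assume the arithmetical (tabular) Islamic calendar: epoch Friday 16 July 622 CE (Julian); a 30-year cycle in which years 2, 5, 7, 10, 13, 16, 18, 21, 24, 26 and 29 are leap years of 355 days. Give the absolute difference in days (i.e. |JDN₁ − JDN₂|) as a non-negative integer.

1593

JDN of the first date = 2668086.
JDN of the second date = 2669679.
|2669679 − 2668086| = 1593.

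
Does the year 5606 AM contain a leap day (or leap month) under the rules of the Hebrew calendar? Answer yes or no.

Hebrew year 5606 is year 1 of its 19-year Metonic cycle; leap years are at positions 3, 6, 8, 11, 14, 17, 19, so it is a common year (12 months).

no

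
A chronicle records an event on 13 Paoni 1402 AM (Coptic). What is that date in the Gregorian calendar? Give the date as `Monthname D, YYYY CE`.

June 17, 1686 CE

Julian Day Number of the source date = 2337027.
Converting JDN 2337027 to the Gregorian calendar gives 17 June 1686 CE.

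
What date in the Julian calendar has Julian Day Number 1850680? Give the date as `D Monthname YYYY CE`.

JDN 1850680 is 21 November 354 in the proleptic Gregorian calendar.
In the Julian calendar that day is 20 November 354 CE.

20 November 354 CE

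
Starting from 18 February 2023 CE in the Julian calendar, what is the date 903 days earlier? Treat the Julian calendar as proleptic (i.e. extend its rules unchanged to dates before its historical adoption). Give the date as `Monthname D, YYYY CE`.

August 29, 2020 CE

Counting 903 days back from JDN 2460007 reaches JDN 2459104, which is August 29, 2020 CE.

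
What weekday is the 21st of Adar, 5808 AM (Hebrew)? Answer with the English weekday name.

Friday

This is JDN 2469142 (6 March 2048 Gregorian).
Since JDN mod 7 = 4 (0 = Monday), the day is Friday.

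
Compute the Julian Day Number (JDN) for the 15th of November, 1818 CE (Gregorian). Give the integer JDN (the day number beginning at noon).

2385389

JDN 2299161 is 15 October 1582 CE (Gregorian); the target day is +86228 days from there, so JDN = 2385389.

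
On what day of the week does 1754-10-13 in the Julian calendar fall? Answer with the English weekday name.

Thursday

In the Gregorian calendar this is 24 October 1754 (JDN 2361992).
JDN 2361992 mod 7 = 3, and JDN 0 was a Monday, so this is a Thursday.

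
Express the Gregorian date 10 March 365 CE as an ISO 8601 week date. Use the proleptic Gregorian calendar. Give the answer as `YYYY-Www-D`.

0365-W10-3

The weekday is Wednesday (ISO weekday 3).
That Wednesday belongs to ISO week 10 of ISO year 365.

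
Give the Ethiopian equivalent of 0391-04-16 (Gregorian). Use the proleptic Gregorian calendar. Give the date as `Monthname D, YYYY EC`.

Miyazya 20, 383 EC

Julian Day Number of the source date = 1863975.
Converting JDN 1863975 to the Ethiopian calendar gives 20 Miyazya 383 EC.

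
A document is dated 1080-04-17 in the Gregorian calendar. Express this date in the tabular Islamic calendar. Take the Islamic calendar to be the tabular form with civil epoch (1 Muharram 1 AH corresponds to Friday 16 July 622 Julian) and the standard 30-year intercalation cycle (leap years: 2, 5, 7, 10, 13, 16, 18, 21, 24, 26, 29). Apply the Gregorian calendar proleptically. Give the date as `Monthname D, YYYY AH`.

Julian Day Number of the source date = 2115629.
Converting JDN 2115629 to the tabular Islamic calendar gives 17 Shawwal 472 AH.

Shawwal 17, 472 AH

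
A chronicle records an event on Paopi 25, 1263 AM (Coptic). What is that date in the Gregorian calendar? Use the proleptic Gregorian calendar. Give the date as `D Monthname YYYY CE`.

1 November 1546 CE

Julian Day Number of the source date = 2286029.
Converting JDN 2286029 to the Gregorian calendar gives 1 November 1546 CE.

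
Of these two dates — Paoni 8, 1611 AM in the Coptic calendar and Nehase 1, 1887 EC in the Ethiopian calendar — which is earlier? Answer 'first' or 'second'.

first

Converting both to JDN: 2413359 vs 2413412; the smaller is the first.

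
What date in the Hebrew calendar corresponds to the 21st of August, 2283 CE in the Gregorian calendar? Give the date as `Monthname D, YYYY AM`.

Julian Day Number of the source date = 2555141.
Converting JDN 2555141 to the Hebrew calendar gives 26 Av 6043 AM.

Av 26, 6043 AM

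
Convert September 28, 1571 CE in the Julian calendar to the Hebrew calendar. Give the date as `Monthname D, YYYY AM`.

Julian Day Number of the source date = 2295136.
Converting JDN 2295136 to the Hebrew calendar gives 9 Tishrei 5332 AM.

Tishrei 9, 5332 AM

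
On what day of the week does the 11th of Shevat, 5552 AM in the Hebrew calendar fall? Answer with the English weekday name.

In the Gregorian calendar this is 4 February 1792 (JDN 2375609).
Since JDN mod 7 = 5 (0 = Monday), the day is Saturday.

Saturday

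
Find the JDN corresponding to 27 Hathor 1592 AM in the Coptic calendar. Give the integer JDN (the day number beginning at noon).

In the Gregorian calendar the same day is 6 December 1875.
JDN 2299161 is 15 October 1582 CE (Gregorian); the target day is +107068 days from there, so JDN = 2406229.

2406229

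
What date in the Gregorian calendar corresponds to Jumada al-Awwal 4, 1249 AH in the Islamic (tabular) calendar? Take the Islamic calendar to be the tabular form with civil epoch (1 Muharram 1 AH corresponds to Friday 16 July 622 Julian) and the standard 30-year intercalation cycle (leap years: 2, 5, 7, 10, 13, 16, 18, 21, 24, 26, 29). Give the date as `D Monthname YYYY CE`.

19 September 1833 CE

Julian Day Number of the source date = 2390811.
Converting JDN 2390811 to the Gregorian calendar gives 19 September 1833 CE.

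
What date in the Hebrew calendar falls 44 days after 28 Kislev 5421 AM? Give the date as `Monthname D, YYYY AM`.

Shevat 14, 5421 AM

The starting date is JDN 2327698; 2327698 + 44 = 2327742.
JDN 2327742 corresponds to Shevat 14, 5421 AM.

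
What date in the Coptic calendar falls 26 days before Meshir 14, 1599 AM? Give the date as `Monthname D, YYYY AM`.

Counting 26 days back from JDN 2408862 reaches JDN 2408836, which is Tobi 18, 1599 AM.

Tobi 18, 1599 AM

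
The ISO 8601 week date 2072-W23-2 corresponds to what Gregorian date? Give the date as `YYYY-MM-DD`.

2072-06-07

ISO week 1 of 2072 is the week containing the first Thursday of 2072.
Week 23, day 2 (Tuesday) lands on 2072-06-07.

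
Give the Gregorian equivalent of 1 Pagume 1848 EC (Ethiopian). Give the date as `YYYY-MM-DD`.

1856-09-05

Both dates share Julian Day Number 2399198; in the Gregorian calendar that is 5 September 1856 CE.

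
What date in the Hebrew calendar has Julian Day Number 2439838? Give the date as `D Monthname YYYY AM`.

The Gregorian equivalent of JDN 2439838 is 13 December 1967.
In the Hebrew calendar that day is 11 Kislev 5728 AM.

11 Kislev 5728 AM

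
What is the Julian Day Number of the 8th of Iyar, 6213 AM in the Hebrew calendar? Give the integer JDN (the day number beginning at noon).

Equivalently 17 May 2453 (Gregorian).
JDN 2400001 is 17 November 1858 CE (Gregorian), MJD 0; the target day is +217136 days from there, so JDN = 2617137.

2617137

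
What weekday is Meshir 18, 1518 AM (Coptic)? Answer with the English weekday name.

Wednesday

In the Gregorian calendar this is 24 February 1802 (JDN 2379281).
Since JDN mod 7 = 2 (0 = Monday), the day is Wednesday.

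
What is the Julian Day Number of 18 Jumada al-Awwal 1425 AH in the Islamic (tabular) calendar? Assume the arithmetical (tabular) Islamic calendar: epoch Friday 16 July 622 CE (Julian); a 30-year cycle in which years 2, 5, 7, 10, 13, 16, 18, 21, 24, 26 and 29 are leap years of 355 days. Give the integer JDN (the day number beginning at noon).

2453193

Equivalently 6 July 2004 (Gregorian).
JDN 2299161 is 15 October 1582 CE (Gregorian); the target day is +154032 days from there, so JDN = 2453193.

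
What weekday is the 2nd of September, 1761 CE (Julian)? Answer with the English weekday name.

In the Gregorian calendar this is 13 September 1761 (JDN 2364508).
Since JDN mod 7 = 6 (0 = Monday), the day is Sunday.

Sunday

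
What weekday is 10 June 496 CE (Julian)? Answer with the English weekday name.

In the proleptic Gregorian calendar this is 11 June 496 (JDN 1902383).
JDN 1902383 mod 7 = 0, and JDN 0 was a Monday, so this is a Monday.

Monday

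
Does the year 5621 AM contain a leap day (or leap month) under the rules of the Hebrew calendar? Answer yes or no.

Hebrew year 5621 is year 16 of its 19-year Metonic cycle; leap years are at positions 3, 6, 8, 11, 14, 17, 19, so it is a common year (12 months).

no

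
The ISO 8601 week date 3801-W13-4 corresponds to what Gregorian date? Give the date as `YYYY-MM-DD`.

ISO week 1 of 3801 is the week containing the first Thursday of 3801.
Week 13, day 4 (Thursday) lands on 3801-03-26.

3801-03-26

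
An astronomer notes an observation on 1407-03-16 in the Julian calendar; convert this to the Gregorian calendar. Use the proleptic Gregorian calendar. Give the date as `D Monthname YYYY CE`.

At this point the Julian calendar is 9 days behind the Gregorian.
16 March 1407 Julian + 9 days → 25 March 1407 Gregorian.

25 March 1407 CE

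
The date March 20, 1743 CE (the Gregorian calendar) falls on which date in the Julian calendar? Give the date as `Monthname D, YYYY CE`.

At this point the Julian calendar is 11 days behind the Gregorian.
20 March 1743 Gregorian − 11 days → 9 March 1743 Julian.

March 9, 1743 CE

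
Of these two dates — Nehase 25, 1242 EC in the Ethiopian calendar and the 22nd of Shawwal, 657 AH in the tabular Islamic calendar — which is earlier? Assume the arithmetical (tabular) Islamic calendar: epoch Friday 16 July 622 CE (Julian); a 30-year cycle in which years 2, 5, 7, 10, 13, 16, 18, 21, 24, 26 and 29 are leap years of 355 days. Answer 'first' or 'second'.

First date → JDN 2177850; second date → JDN 2181192.
JDN 2177850 < JDN 2181192, so the first date is earlier.

first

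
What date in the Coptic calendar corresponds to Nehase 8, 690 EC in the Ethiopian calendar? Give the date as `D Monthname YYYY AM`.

8 Mesori 414 AM

The source date corresponds to 4 August 698 in the proleptic Gregorian calendar (JDN 1976215).
That day falls on 8 Mesori 414 AM in the Coptic calendar.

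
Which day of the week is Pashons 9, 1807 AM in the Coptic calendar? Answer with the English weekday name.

Thursday

Equivalently 17 May 2091 Gregorian, JDN 2484919.
2484919 ≡ 3 (mod 7); counting from Monday = 0 gives Thursday.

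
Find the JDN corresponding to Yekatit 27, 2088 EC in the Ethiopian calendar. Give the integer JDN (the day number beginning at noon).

In the Gregorian calendar the same day is 6 March 2096.
JDN 2400001 is 17 November 1858 CE (Gregorian), MJD 0; the target day is +86673 days from there, so JDN = 2486674.

2486674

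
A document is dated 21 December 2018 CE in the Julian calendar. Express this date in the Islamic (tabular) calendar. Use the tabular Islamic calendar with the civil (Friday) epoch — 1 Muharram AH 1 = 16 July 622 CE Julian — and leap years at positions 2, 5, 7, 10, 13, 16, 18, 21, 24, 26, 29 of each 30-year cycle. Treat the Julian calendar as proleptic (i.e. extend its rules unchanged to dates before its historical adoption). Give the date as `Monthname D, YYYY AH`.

Rabi' al-Thani 25, 1440 AH

Julian Day Number of the source date = 2458487.
Converting JDN 2458487 to the tabular Islamic calendar gives 25 Rabi' al-Thani 1440 AH.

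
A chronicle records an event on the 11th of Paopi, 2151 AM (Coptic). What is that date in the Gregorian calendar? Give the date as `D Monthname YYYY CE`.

24 October 2434 CE

Both dates share Julian Day Number 2610357; in the Gregorian calendar that is 24 October 2434 CE.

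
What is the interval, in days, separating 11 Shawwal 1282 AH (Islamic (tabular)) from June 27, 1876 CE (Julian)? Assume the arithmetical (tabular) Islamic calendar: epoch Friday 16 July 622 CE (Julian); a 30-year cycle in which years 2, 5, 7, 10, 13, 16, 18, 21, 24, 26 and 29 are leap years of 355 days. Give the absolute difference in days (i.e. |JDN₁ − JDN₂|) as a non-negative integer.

First date → JDN 2402660; second date → JDN 2406445.
The interval is |2402660 − 2406445| = 3785 days.

3785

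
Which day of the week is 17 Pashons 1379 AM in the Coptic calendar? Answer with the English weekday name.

In the Gregorian calendar this is 22 May 1663 (JDN 2328600).
2328600 ≡ 1 (mod 7); counting from Monday = 0 gives Tuesday.

Tuesday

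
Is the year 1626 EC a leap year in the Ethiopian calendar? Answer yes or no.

1626 mod 4 = 2; in the Ethiopian calendar a year is leap when year mod 4 = 3, so it is a common year.

no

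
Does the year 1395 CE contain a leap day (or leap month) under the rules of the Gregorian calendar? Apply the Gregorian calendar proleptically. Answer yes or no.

1395 is not divisible by 4, so it is a common year.

no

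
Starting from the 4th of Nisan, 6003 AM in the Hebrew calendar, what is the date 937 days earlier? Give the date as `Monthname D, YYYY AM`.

The starting date is JDN 2540383; 2540383 − 937 = 2539446.
JDN 2539446 corresponds to Elul 13, 6000 AM.

Elul 13, 6000 AM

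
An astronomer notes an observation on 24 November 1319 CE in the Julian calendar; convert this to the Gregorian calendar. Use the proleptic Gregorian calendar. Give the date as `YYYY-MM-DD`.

1319-12-02

At this point the Julian calendar is 8 days behind the Gregorian.
24 November 1319 Julian + 8 days → 2 December 1319 Gregorian.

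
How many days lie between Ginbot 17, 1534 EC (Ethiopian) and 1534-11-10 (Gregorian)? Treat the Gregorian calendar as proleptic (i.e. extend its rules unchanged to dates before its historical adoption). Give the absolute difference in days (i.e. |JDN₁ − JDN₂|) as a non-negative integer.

2750

First date → JDN 2284405; second date → JDN 2281655.
The interval is |2284405 − 2281655| = 2750 days.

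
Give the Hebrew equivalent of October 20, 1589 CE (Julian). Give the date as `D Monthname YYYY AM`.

20 Cheshvan 5350 AM

Both dates share Julian Day Number 2301733; in the Hebrew calendar that is 20 Cheshvan 5350 AM.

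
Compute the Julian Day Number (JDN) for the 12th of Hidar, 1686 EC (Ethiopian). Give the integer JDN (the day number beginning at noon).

In the Gregorian calendar the same day is 18 November 1693.
JDN 2400001 is 17 November 1858 CE (Gregorian), MJD 0; the target day is −60263 days from there, so JDN = 2339738.

2339738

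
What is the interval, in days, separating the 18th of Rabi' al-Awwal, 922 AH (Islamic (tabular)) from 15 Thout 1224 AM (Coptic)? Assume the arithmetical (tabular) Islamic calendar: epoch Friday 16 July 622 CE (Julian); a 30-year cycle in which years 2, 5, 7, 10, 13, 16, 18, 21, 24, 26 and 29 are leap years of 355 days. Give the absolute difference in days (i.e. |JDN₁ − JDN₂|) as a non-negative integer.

3143

First date → JDN 2274888; second date → JDN 2271745.
The interval is |2274888 − 2271745| = 3143 days.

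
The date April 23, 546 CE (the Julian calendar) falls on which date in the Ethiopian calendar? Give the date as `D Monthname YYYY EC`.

Julian Day Number of the source date = 1920597.
Converting JDN 1920597 to the Ethiopian calendar gives 28 Miyazya 538 EC.

28 Miyazya 538 EC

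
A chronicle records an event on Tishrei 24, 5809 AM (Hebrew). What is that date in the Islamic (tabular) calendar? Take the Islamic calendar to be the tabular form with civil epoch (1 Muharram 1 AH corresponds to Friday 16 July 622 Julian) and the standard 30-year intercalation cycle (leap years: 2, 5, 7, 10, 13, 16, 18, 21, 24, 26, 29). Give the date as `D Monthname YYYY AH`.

22 Dhu al-Hijjah 1470 AH

The source date corresponds to 1 October 2048 in the Gregorian calendar (JDN 2469351).
That day falls on 22 Dhu al-Hijjah 1470 AH in the tabular Islamic calendar.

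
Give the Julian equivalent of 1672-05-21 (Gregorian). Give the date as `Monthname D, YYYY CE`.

For dates in this range the Gregorian date is 10 days ahead of the Julian.
21 May 1672 Gregorian − 10 days → 11 May 1672 Julian.

May 11, 1672 CE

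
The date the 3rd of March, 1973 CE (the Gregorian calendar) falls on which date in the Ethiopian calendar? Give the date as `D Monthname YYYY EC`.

24 Yekatit 1965 EC

Julian Day Number of the source date = 2441745.
Converting JDN 2441745 to the Ethiopian calendar gives 24 Yekatit 1965 EC.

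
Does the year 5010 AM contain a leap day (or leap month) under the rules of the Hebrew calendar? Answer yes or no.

no

Hebrew year 5010 is year 13 of its 19-year Metonic cycle; leap years are at positions 3, 6, 8, 11, 14, 17, 19, so it is a common year (12 months).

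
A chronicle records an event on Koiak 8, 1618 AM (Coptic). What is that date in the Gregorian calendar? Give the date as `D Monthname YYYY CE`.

17 December 1901 CE

Both dates share Julian Day Number 2415736; in the Gregorian calendar that is 17 December 1901 CE.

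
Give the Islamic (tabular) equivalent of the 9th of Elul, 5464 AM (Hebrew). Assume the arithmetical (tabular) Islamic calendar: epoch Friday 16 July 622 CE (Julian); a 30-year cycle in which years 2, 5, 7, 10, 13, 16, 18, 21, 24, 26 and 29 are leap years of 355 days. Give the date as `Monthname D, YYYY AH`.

Both dates share Julian Day Number 2343684; in the tabular Islamic calendar that is 8 Jumada al-Awwal 1116 AH.

Jumada al-Awwal 8, 1116 AH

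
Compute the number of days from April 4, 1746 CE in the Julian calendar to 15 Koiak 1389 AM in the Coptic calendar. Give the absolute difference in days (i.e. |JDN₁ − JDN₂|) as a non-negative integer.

26777

First date → JDN 2358878; second date → JDN 2332101.
The interval is |2358878 − 2332101| = 26777 days.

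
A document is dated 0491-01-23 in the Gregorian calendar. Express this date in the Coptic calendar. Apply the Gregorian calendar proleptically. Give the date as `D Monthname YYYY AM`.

27 Tobi 207 AM

Julian Day Number of the source date = 1900417.
Converting JDN 1900417 to the Coptic calendar gives 27 Tobi 207 AM.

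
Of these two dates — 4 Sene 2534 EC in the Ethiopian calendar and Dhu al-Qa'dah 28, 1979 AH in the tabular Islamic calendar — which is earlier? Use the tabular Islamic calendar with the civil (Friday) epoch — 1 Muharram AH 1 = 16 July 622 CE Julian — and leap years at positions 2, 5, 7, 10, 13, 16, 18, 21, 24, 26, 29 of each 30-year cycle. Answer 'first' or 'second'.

First date → JDN 2649672; second date → JDN 2649699.
JDN 2649672 < JDN 2649699, so the first date is earlier.

first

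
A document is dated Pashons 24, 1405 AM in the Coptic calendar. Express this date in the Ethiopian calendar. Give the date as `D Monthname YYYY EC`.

Julian Day Number of the source date = 2338104.
Converting JDN 2338104 to the Ethiopian calendar gives 24 Ginbot 1681 EC.

24 Ginbot 1681 EC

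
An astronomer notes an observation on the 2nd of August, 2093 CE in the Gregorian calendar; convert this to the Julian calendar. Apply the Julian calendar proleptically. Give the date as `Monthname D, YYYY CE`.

July 20, 2093 CE

For dates in this range the Gregorian date is 13 days ahead of the Julian.
2 August 2093 Gregorian − 13 days → 20 July 2093 Julian.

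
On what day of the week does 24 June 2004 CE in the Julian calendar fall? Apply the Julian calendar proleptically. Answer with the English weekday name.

Equivalently 7 July 2004 Gregorian, JDN 2453194.
2453194 ≡ 2 (mod 7); counting from Monday = 0 gives Wednesday.

Wednesday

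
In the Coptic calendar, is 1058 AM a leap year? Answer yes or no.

no

1058 mod 4 = 2; in the Coptic calendar a year is leap when year mod 4 = 3, so it is a common year.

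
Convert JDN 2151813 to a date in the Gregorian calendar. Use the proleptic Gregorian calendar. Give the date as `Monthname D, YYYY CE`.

Counting from JDN 2299161 = 15 Oct 1582 gives an offset of -147348 days.

May 13, 1179 CE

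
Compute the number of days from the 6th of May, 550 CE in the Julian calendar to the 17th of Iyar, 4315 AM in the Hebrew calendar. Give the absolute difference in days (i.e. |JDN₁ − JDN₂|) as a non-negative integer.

JDN of the first date = 1922071.
JDN of the second date = 1923885.
|1923885 − 1922071| = 1814.

1814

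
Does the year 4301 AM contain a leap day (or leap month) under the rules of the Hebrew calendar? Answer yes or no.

Hebrew year 4301 is year 7 of its 19-year Metonic cycle; leap years are at positions 3, 6, 8, 11, 14, 17, 19, so it is a common year (12 months).

no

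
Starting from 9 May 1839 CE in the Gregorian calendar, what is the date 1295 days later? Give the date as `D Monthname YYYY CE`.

24 November 1842 CE

Counting 1295 days forward from JDN 2392869 reaches JDN 2394164, which is 24 November 1842 CE.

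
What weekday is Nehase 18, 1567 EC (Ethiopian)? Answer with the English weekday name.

Equivalently 21 August 1575 Gregorian, JDN 2296549.
Since JDN mod 7 = 3 (0 = Monday), the day is Thursday.

Thursday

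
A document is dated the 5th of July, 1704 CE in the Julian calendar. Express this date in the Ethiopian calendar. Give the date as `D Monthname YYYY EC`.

11 Hamle 1696 EC

The source date corresponds to 16 July 1704 in the Gregorian calendar (JDN 2343630).
That day falls on 11 Hamle 1696 EC in the Ethiopian calendar.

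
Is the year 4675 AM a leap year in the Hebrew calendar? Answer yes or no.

no

Hebrew year 4675 is year 1 of its 19-year Metonic cycle; leap years are at positions 3, 6, 8, 11, 14, 17, 19, so it is a common year (12 months).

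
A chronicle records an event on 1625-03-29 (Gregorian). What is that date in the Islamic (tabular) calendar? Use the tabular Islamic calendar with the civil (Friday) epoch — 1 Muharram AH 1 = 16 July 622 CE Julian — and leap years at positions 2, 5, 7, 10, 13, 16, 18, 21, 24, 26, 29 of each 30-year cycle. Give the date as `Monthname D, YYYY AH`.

Julian Day Number of the source date = 2314667.
Converting JDN 2314667 to the tabular Islamic calendar gives 19 Jumada al-Thani 1034 AH.

Jumada al-Thani 19, 1034 AH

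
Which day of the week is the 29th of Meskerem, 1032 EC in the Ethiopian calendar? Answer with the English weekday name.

Thursday

In the proleptic Gregorian calendar this is 3 October 1039 (JDN 2100822).
2100822 ≡ 3 (mod 7); counting from Monday = 0 gives Thursday.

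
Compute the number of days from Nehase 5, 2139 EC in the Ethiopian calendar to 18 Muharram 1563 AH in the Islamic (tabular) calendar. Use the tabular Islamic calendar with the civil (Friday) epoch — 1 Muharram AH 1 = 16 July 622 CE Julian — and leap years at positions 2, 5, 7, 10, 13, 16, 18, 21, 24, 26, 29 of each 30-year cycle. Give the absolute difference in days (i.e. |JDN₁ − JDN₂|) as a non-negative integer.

First date → JDN 2505459; second date → JDN 2501978.
The interval is |2505459 − 2501978| = 3481 days.

3481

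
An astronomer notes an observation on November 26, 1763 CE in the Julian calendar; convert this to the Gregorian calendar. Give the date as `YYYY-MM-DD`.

At this point the Julian calendar is 11 days behind the Gregorian.
26 November 1763 Julian + 11 days → 7 December 1763 Gregorian.

1763-12-07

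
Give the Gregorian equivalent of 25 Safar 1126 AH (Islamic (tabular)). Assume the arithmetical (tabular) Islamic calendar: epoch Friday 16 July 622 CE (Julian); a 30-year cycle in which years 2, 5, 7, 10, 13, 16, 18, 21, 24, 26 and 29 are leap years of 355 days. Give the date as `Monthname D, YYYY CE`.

March 12, 1714 CE

Julian Day Number of the source date = 2347156.
Converting JDN 2347156 to the Gregorian calendar gives 12 March 1714 CE.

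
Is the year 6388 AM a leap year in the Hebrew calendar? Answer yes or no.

no

Hebrew year 6388 is year 4 of its 19-year Metonic cycle; leap years are at positions 3, 6, 8, 11, 14, 17, 19, so it is a common year (12 months).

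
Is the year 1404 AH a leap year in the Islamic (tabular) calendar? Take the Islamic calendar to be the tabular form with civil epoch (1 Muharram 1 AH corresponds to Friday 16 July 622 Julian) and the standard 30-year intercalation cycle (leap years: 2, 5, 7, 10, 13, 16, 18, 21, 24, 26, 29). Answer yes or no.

yes

Year 1404 AH is year 24 of its 30-year cycle; leap positions are 2, 5, 7, 10, 13, 16, 18, 21, 24, 26, 29, so it is a leap year (355 days).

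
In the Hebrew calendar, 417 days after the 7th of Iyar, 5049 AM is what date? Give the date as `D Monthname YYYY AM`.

JDN of the 7th of Iyar, 5049 AM = 2191984.
2191984 + 417 = 2192401.
JDN 2192401 in the Hebrew calendar is 10 Tammuz 5050 AM.

10 Tammuz 5050 AM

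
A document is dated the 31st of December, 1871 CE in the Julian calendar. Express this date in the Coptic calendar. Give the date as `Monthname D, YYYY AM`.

The source date corresponds to 12 January 1872 in the Gregorian calendar (JDN 2404805).
That day falls on 4 Tobi 1588 AM in the Coptic calendar.

Tobi 4, 1588 AM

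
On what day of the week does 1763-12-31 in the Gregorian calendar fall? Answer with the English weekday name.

2365347 ≡ 5 (mod 7); counting from Monday = 0 gives Saturday.

Saturday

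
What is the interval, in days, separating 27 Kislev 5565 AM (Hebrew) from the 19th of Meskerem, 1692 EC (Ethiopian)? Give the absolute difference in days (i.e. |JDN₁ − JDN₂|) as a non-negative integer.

38414

First date → JDN 2380291; second date → JDN 2341877.
The interval is |2380291 − 2341877| = 38414 days.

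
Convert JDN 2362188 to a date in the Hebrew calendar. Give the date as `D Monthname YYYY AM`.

The Gregorian equivalent of JDN 2362188 is 8 May 1755.
In the Hebrew calendar that day is 27 Iyar 5515 AM.

27 Iyar 5515 AM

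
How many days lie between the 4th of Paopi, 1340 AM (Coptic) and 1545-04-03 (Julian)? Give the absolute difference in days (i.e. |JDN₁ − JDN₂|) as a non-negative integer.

JDN of the first date = 2314133.
JDN of the second date = 2285462.
|2285462 − 2314133| = 28671.

28671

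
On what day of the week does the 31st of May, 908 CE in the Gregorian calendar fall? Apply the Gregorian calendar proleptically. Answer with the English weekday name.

Thursday

2052851 ≡ 3 (mod 7); counting from Monday = 0 gives Thursday.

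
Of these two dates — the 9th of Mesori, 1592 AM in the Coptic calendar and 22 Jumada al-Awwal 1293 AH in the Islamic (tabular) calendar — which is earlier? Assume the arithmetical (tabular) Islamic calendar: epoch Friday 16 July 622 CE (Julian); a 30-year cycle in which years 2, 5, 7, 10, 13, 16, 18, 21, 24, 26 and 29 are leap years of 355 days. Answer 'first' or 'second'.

second

First date → JDN 2406481; second date → JDN 2406421.
JDN 2406421 < JDN 2406481, so the second date is earlier.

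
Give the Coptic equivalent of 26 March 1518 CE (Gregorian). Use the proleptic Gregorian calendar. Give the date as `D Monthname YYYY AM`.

20 Paremhat 1234 AM

Both dates share Julian Day Number 2275582; in the Coptic calendar that is 20 Paremhat 1234 AM.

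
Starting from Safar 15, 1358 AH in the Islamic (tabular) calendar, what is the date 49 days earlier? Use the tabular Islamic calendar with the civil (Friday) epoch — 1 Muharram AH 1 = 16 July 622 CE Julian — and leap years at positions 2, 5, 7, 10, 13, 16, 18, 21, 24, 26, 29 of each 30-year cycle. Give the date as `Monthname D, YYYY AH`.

Dhu al-Hijjah 26, 1357 AH

Counting 49 days back from JDN 2429360 reaches JDN 2429311, which is Dhu al-Hijjah 26, 1357 AH.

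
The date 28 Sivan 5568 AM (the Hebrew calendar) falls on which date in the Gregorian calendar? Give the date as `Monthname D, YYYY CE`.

Julian Day Number of the source date = 2381592.
Converting JDN 2381592 to the Gregorian calendar gives 23 June 1808 CE.

June 23, 1808 CE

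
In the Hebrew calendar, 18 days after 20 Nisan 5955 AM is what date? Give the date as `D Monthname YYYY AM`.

The starting date is JDN 2522887; 2522887 + 18 = 2522905.
JDN 2522905 corresponds to 8 Iyar 5955 AM.

8 Iyar 5955 AM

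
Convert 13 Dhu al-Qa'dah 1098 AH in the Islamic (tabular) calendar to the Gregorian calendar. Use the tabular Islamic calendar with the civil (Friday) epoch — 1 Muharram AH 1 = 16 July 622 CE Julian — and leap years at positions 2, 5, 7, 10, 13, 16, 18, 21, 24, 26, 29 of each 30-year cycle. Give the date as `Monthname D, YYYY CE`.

September 20, 1687 CE

Both dates share Julian Day Number 2337487; in the Gregorian calendar that is 20 September 1687 CE.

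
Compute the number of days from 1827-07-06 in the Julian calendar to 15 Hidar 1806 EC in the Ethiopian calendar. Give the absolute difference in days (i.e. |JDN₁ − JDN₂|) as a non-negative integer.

4985

JDN of the first date = 2388556.
JDN of the second date = 2383571.
|2383571 − 2388556| = 4985.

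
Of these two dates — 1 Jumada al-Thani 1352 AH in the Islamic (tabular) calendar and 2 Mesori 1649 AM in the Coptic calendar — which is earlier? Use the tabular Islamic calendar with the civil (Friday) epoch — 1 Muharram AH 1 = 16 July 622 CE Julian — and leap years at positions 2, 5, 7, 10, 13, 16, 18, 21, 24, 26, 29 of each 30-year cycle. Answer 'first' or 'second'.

The two dates have Julian Day Numbers 2427337 and 2427293 respectively.
Since 2427293 < 2427337, the second date comes first.

second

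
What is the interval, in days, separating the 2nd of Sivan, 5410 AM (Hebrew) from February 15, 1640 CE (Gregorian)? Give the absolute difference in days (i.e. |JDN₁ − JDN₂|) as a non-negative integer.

3759

First date → JDN 2323862; second date → JDN 2320103.
The interval is |2323862 − 2320103| = 3759 days.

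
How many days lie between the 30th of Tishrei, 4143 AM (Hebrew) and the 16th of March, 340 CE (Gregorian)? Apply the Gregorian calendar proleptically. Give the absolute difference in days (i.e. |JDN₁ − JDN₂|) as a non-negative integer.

15562

JDN of the first date = 1860879.
JDN of the second date = 1845317.
|1845317 − 1860879| = 15562.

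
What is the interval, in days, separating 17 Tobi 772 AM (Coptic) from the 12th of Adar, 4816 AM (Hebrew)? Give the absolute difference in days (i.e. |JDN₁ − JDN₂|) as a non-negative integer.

JDN of the first date = 2106774.
JDN of the second date = 2106822.
|2106822 − 2106774| = 48.

48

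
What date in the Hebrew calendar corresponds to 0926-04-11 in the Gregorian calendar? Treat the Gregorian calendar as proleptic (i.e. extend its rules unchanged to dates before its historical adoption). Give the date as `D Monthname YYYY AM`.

20 Nisan 4686 AM

Julian Day Number of the source date = 2059375.
Converting JDN 2059375 to the Hebrew calendar gives 20 Nisan 4686 AM.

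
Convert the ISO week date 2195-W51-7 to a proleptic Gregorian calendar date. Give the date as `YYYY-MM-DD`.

2195-12-20

ISO week 1 of 2195 is the week containing the first Thursday of 2195.
Week 51, day 7 (Sunday) lands on 2195-12-20.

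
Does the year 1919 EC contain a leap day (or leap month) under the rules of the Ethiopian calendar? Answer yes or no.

1919 mod 4 = 3; in the Ethiopian calendar a year is leap when year mod 4 = 3, so it is a leap year.

yes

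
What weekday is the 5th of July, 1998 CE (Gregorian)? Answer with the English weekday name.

Since JDN mod 7 = 6 (0 = Monday), the day is Sunday.

Sunday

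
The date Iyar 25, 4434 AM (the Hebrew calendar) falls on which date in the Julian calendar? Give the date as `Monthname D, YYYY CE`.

Julian Day Number of the source date = 1967363.
Converting JDN 1967363 to the Julian calendar gives 7 May 674 CE.

May 7, 674 CE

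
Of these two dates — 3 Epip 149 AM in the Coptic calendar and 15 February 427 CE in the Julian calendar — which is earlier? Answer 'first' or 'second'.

second

The two dates have Julian Day Numbers 1879389 and 1877065 respectively.
Since 1877065 < 1879389, the second date comes first.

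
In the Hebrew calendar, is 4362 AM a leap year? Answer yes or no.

yes

Hebrew year 4362 is year 11 of its 19-year Metonic cycle; leap years are at positions 3, 6, 8, 11, 14, 17, 19, so it is a leap year (13 months).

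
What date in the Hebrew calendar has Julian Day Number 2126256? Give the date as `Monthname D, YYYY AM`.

Sivan 15, 4869 AM

The proleptic Gregorian equivalent of JDN 2126256 is 23 May 1109.
In the Hebrew calendar that day is Sivan 15, 4869 AM.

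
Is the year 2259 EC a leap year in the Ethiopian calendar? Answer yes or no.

2259 mod 4 = 3; in the Ethiopian calendar a year is leap when year mod 4 = 3, so it is a leap year.

yes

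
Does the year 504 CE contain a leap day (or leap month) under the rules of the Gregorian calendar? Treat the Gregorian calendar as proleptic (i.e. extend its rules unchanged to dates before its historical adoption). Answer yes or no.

504 is divisible by 4 and not by 100, so it is a leap year.

yes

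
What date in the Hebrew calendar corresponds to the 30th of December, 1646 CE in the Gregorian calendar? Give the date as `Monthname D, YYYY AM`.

Both dates share Julian Day Number 2322613; in the Hebrew calendar that is 22 Tevet 5407 AM.

Tevet 22, 5407 AM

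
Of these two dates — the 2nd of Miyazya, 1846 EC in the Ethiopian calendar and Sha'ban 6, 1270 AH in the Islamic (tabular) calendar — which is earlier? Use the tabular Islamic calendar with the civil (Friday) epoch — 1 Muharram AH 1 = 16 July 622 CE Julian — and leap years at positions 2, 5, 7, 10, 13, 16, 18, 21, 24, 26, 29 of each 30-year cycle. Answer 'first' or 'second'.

The two dates have Julian Day Numbers 2398318 and 2398343 respectively.
Since 2398318 < 2398343, the first date comes first.

first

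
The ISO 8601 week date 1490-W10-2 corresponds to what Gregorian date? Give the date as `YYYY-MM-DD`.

ISO week 1 of 1490 is the week containing the first Thursday of 1490.
Week 10, day 2 (Tuesday) lands on 1490-03-04.

1490-03-04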